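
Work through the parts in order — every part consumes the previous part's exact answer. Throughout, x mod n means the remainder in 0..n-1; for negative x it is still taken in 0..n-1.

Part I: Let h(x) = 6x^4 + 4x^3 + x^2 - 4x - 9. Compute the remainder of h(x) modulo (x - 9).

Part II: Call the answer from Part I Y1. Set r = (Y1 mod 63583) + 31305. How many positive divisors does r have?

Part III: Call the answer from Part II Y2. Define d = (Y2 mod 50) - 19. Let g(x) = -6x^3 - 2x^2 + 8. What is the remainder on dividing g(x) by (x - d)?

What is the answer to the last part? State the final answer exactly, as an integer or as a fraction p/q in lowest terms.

152

Part I: remainder = value at the root: 6*(9)^4 + 4*(9)^3 + 1*(9)^2 - 4*(9)^1 - 9 = (39366) + (2916) + (81) + (-36) + (-9) = 42318; answer 42318
Part II: Y1 = 42318; r = 73623; 73623 = 3 * 11 * 23 * 97; number of divisors = (1+1) * (1+1) * (1+1) * (1+1) = 16; answer 16
Part III: Y2 = 16; d = -3; remainder = value at the root: -6*(-3)^3 - 2*(-3)^2 + 8 = (162) + (-18) + (8) = 152; answer 152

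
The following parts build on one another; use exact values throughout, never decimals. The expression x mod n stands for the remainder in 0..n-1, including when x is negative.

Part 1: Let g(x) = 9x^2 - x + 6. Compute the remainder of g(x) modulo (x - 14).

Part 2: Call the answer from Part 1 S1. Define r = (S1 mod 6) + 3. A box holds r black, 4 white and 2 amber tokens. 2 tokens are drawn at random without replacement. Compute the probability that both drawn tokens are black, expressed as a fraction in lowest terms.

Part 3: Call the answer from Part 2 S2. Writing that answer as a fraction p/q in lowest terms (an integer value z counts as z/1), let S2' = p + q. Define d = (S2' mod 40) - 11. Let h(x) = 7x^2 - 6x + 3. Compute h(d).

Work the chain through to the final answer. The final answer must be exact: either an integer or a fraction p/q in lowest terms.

3259

Part 1: remainder = value at the root: 9*(14)^2 - 1*(14)^1 + 6 = (1764) + (-14) + (6) = 1756; answer 1756
Part 2: S1 = 1756; r = 7; total draws C(13,2) = 78; favorable C(7,2) = 21; P = 7/26; answer 7/26
Part 3: S2 = 7/26; threaded value p + q = 33; d = 22; 7*(22)^2 - 6*(22)^1 + 3 = (3388) + (-132) + (3) = 3259; answer 3259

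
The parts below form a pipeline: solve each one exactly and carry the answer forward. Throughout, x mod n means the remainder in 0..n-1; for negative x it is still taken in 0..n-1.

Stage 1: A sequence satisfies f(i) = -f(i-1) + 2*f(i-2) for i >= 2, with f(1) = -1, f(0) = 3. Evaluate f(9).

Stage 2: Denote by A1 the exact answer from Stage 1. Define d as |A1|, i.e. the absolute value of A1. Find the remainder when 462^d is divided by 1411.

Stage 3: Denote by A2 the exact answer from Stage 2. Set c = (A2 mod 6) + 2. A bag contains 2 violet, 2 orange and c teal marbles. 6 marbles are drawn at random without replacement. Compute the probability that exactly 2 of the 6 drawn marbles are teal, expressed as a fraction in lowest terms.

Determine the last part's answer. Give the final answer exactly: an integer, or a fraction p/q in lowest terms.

Stage 1: f(2) = -1*(-1) + 2*(3) = 7; iterating: f(2)=7, f(3)=-9, f(4)=23, f(5)=-41, f(6)=87, f(7)=-169, f(8)=343, f(9)=-681; answer -681
Stage 2: A1 = -681; d = 681; squarings mod 1411: 462^1=462, 462^2=383, 462^4=1356, 462^8=203, 462^16=290, 462^32=851, 462^64=358, 462^128=1174, 462^256=1140, 462^512=69; 462^681 = 462^1 * 462^8 * 462^32 * 462^128 * 462^512 = 915 (mod 1411); answer 915
Stage 3: A2 = 915; c = 5; total draws C(9,6) = 84; favorable C(5,2)*C(4,4) = 10; P = 5/42; answer 5/42

5/42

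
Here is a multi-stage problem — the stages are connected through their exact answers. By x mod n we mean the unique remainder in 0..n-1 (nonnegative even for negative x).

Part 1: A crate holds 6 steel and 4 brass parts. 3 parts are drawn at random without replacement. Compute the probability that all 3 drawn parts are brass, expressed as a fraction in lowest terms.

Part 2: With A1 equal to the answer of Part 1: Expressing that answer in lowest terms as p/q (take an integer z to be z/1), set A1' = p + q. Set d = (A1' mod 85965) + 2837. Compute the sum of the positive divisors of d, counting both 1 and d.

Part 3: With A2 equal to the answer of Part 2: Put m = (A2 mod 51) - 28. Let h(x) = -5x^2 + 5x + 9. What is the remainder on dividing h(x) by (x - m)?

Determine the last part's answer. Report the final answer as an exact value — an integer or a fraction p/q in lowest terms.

Part 1: total draws C(10,3) = 120; favorable C(4,3) = 4; P = 1/30; answer 1/30
Part 2: A1 = 1/30; threaded value p + q = 31; d = 2868; 2868 = 2^2 * 3 * 239; sigma = (1 + 2 + 4) * (1 + 3) * (1 + 239) = 7 * 4 * 240 = 6720; answer 6720
Part 3: A2 = 6720; m = 11; remainder = value at the root: -5*(11)^2 + 5*(11)^1 + 9 = (-605) + (55) + (9) = -541; answer -541

-541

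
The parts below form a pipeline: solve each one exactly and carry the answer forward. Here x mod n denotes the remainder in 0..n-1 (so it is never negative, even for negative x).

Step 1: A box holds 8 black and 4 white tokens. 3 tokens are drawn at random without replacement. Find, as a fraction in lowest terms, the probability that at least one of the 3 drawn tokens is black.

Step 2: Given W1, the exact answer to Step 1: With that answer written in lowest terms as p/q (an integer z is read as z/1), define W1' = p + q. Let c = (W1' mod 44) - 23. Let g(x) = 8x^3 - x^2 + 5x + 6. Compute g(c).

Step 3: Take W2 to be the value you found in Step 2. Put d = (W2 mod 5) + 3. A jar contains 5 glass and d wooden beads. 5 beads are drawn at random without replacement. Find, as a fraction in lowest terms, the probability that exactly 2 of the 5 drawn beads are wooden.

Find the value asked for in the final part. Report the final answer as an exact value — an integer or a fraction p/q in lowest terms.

25/77

Step 1: total draws C(12,3) = 220; complement C(4,3) = 4; favorable 220 - 4 = 216; P = 54/55; answer 54/55
Step 2: W1 = 54/55; threaded value p + q = 109; c = -2; 8*(-2)^3 - 1*(-2)^2 + 5*(-2)^1 + 6 = (-64) + (-4) + (-10) + (6) = -72; answer -72
Step 3: W2 = -72; d = 6; total draws C(11,5) = 462; favorable C(6,2)*C(5,3) = 150; P = 25/77; answer 25/77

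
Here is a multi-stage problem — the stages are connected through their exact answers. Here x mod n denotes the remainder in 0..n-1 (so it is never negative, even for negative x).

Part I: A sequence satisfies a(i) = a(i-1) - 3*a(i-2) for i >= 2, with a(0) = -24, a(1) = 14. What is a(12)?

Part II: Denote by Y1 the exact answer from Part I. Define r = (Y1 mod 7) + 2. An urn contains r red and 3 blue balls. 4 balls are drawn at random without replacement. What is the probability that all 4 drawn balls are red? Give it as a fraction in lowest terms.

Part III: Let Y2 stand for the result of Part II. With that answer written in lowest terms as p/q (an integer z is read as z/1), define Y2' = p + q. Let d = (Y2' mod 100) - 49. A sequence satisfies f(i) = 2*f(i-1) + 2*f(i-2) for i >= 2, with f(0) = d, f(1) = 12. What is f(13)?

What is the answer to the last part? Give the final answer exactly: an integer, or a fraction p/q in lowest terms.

338688

Part I: a(2) = 1*(14) - 3*(-24) = 86; iterating: a(2)=86, a(3)=44, a(4)=-214, a(5)=-346, a(6)=296, a(7)=1334, a(8)=446, a(9)=-3556, a(10)=-4894, a(11)=5774, a(12)=20456; answer 20456
Part II: Y1 = 20456; r = 4; total draws C(7,4) = 35; favorable C(4,4) = 1; P = 1/35; answer 1/35
Part III: Y2 = 1/35; threaded value p + q = 36; d = -13; f(2) = 2*(12) + 2*(-13) = -2; iterating: f(2)=-2, f(3)=20, f(4)=36, f(5)=112, f(6)=296, f(7)=816, f(8)=2224, f(9)=6080, f(10)=16608, f(11)=45376, f(12)=123968, f(13)=338688; answer 338688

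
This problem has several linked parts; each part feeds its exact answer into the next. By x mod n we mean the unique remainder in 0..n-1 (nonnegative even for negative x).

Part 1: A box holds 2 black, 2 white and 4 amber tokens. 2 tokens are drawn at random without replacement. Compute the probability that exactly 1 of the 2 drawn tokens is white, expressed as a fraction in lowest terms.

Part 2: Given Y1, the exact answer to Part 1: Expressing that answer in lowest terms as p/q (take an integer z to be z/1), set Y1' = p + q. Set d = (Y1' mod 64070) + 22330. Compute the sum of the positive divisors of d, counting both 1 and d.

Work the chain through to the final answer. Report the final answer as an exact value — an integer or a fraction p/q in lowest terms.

46956

Part 1: total draws C(8,2) = 28; favorable C(2,1)*C(6,1) = 12; P = 3/7; answer 3/7
Part 2: Y1 = 3/7; threaded value p + q = 10; d = 22340; 22340 = 2^2 * 5 * 1117; sigma = (1 + 2 + 4) * (1 + 5) * (1 + 1117) = 7 * 6 * 1118 = 46956; answer 46956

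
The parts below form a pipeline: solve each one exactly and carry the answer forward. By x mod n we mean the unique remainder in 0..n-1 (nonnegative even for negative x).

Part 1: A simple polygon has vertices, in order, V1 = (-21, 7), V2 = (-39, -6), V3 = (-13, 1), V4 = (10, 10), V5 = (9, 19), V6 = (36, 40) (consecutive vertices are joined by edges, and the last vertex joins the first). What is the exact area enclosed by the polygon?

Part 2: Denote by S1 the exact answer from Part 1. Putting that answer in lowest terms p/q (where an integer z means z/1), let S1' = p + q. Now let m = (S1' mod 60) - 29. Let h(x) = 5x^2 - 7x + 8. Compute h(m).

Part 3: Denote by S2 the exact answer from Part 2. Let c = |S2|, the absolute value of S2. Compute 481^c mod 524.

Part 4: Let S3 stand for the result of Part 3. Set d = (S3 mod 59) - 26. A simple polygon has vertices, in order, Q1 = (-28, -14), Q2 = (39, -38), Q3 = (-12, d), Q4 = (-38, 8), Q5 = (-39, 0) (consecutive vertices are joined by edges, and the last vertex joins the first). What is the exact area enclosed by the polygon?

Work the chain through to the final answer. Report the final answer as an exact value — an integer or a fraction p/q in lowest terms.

1035

Part 1: cross terms: (-21*-6 - -39*7)=399, (-39*1 - -13*-6)=-117, (-13*10 - 10*1)=-140, (10*19 - 9*10)=100, (9*40 - 36*19)=-324, (36*7 - -21*40)=1092; twice the area = |1010| = 1010; area = 505; answer 505
Part 2: S1 = 505; threaded value p + q = 506; m = -3; 5*(-3)^2 - 7*(-3)^1 + 8 = (45) + (21) + (8) = 74; answer 74
Part 3: S2 = 74; c = 74; squarings mod 524: 481^1=481, 481^2=277, 481^4=225, 481^8=321, 481^16=337, 481^32=385, 481^64=457; 481^74 = 481^2 * 481^8 * 481^64 = 441 (mod 524); answer 441
Part 4: S3 = 441; d = 2; cross terms: (-28*-38 - 39*-14)=1610, (39*2 - -12*-38)=-378, (-12*8 - -38*2)=-20, (-38*0 - -39*8)=312, (-39*-14 - -28*0)=546; twice the area = |2070| = 2070; area = 1035; answer 1035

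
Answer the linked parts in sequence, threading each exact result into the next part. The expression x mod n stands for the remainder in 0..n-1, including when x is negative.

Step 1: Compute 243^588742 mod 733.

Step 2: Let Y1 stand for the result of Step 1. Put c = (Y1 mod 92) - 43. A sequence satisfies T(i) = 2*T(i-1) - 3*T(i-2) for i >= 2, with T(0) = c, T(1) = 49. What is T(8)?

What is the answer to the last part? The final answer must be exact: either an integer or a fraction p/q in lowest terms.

Step 1: squarings mod 733: 243^1=243, 243^2=409, 243^4=157, 243^8=460, 243^16=496, 243^32=461, 243^64=684, 243^128=202, 243^256=489, 243^512=163, 243^1024=181, 243^2048=509, 243^4096=332, 243^8192=274, 243^16384=310, 243^32768=77, 243^65536=65, 243^131072=560, 243^262144=609, 243^524288=716; 243^588742 = 243^2 * 243^4 * 243^64 * 243^128 * 243^256 * 243^512 * 243^2048 * 243^4096 * 243^8192 * 243^16384 * 243^32768 * 243^524288 = 204 (mod 733); answer 204
Step 2: Y1 = 204; c = -23; T(2) = 2*(49) - 3*(-23) = 167; iterating: T(2)=167, T(3)=187, T(4)=-127, T(5)=-815, T(6)=-1249, T(7)=-53, T(8)=3641; answer 3641

3641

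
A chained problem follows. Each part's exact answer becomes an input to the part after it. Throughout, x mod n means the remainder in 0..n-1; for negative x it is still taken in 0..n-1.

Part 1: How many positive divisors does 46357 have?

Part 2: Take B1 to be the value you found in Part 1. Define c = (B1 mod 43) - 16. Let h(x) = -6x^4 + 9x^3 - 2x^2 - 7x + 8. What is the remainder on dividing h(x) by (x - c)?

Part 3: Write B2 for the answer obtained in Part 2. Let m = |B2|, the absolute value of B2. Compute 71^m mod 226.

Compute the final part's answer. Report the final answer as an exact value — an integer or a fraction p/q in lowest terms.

Part 1: 46357 = 151 * 307; number of divisors = (1+1) * (1+1) = 4; answer 4
Part 2: B1 = 4; c = -12; remainder = value at the root: -6*(-12)^4 + 9*(-12)^3 - 2*(-12)^2 - 7*(-12)^1 + 8 = (-124416) + (-15552) + (-288) + (84) + (8) = -140164; answer -140164
Part 3: B2 = -140164; m = 140164; squarings mod 226: 71^1=71, 71^2=69, 71^4=15, 71^8=225, 71^16=1, 71^32=1, 71^64=1, 71^128=1, 71^256=1, 71^512=1, 71^1024=1, 71^2048=1, 71^4096=1, 71^8192=1, 71^16384=1, 71^32768=1, 71^65536=1, 71^131072=1; 71^140164 = 71^4 * 71^128 * 71^256 * 71^512 * 71^8192 * 71^131072 = 15 (mod 226); answer 15

15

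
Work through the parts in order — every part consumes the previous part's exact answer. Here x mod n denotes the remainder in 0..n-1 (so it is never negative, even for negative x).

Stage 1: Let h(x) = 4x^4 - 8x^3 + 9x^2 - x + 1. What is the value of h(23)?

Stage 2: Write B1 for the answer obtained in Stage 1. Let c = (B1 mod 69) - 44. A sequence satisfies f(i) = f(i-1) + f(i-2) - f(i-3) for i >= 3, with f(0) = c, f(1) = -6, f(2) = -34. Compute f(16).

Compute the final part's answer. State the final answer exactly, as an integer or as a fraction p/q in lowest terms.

-293

Stage 1: 4*(23)^4 - 8*(23)^3 + 9*(23)^2 - 1*(23)^1 + 1 = (1119364) + (-97336) + (4761) + (-23) + (1) = 1026767; answer 1026767
Stage 2: B1 = 1026767; c = 3; f(3) = 1*(-34) + 1*(-6) - 1*(3) = -43; iterating: f(3)=-43, f(4)=-71, f(5)=-80, f(6)=-108, f(7)=-117, f(8)=-145, f(9)=-154, f(10)=-182, f(11)=-191, f(12)=-219, f(13)=-228, f(14)=-256, f(15)=-265, f(16)=-293; answer -293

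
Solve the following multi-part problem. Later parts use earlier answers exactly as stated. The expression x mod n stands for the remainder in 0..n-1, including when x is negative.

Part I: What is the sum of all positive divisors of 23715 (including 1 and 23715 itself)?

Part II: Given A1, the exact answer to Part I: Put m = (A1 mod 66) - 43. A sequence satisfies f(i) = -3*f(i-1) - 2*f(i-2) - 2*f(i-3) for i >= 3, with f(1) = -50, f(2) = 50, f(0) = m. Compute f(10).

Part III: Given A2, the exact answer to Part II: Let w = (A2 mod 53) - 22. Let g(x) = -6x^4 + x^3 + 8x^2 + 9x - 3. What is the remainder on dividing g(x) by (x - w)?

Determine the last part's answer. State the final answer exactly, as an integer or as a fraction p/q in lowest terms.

Part I: 23715 = 3^2 * 5 * 17 * 31; sigma = (1 + 3 + 9) * (1 + 5) * (1 + 17) * (1 + 31) = 13 * 6 * 18 * 32 = 44928; answer 44928
Part II: A1 = 44928; m = 5; f(3) = -3*(50) - 2*(-50) - 2*(5) = -60; iterating: f(3)=-60, f(4)=180, f(5)=-520, f(6)=1320, f(7)=-3280, f(8)=8240, f(9)=-20800, f(10)=52480; answer 52480
Part III: A2 = 52480; w = -12; remainder = value at the root: -6*(-12)^4 + 1*(-12)^3 + 8*(-12)^2 + 9*(-12)^1 - 3 = (-124416) + (-1728) + (1152) + (-108) + (-3) = -125103; answer -125103

-125103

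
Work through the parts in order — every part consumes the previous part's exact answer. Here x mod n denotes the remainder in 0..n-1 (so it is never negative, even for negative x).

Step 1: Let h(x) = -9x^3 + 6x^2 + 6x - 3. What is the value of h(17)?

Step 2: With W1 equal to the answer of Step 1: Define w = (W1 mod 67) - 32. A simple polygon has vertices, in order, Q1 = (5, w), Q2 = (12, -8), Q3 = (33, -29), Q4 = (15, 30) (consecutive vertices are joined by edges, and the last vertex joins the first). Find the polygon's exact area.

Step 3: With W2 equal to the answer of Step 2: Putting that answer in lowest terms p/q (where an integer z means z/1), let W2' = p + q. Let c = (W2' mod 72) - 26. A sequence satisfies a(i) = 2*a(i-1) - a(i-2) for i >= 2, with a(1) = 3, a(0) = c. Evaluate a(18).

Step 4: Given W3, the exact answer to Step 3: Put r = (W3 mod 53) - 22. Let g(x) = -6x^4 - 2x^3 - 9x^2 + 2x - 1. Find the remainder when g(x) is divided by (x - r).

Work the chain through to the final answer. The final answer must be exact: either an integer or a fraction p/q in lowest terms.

-4216

Step 1: -9*(17)^3 + 6*(17)^2 + 6*(17)^1 - 3 = (-44217) + (1734) + (102) + (-3) = -42384; answer -42384
Step 2: W1 = -42384; w = -5; cross terms: (5*-8 - 12*-5)=20, (12*-29 - 33*-8)=-84, (33*30 - 15*-29)=1425, (15*-5 - 5*30)=-225; twice the area = |1136| = 1136; area = 568; answer 568
Step 3: W2 = 568; threaded value p + q = 569; c = 39; a(2) = 2*(3) - 1*(39) = -33; iterating: a(2)=-33, a(3)=-69, a(4)=-105, a(5)=-141, a(6)=-177, a(7)=-213, a(8)=-249, a(9)=-285, a(10)=-321, a(11)=-357, a(12)=-393, a(13)=-429, a(14)=-465, a(15)=-501, a(16)=-537, a(17)=-573, a(18)=-609; answer -609
Step 4: W3 = -609; r = 5; remainder = value at the root: -6*(5)^4 - 2*(5)^3 - 9*(5)^2 + 2*(5)^1 - 1 = (-3750) + (-250) + (-225) + (10) + (-1) = -4216; answer -4216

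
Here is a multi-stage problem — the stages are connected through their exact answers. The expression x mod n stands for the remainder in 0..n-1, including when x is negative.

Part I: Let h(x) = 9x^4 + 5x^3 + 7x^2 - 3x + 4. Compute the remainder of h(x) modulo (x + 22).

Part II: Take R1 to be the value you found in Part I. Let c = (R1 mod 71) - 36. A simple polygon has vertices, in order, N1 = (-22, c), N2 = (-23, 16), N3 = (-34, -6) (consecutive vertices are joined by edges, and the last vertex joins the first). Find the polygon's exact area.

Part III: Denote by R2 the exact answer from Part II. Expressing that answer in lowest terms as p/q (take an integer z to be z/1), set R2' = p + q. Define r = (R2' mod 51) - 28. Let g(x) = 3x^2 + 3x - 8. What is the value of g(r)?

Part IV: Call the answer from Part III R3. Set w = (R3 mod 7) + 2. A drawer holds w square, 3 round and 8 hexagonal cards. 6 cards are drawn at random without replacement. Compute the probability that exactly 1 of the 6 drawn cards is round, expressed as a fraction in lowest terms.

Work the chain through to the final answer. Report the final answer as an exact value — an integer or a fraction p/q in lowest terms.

27/56

Part I: remainder = value at the root: 9*(-22)^4 + 5*(-22)^3 + 7*(-22)^2 - 3*(-22)^1 + 4 = (2108304) + (-53240) + (3388) + (66) + (4) = 2058522; answer 2058522
Part II: R1 = 2058522; c = -17; cross terms: (-22*16 - -23*-17)=-743, (-23*-6 - -34*16)=682, (-34*-17 - -22*-6)=446; twice the area = |385| = 385; area = 385/2; answer 385/2
Part III: R2 = 385/2; threaded value p + q = 387; r = 2; 3*(2)^2 + 3*(2)^1 - 8 = (12) + (6) + (-8) = 10; answer 10
Part IV: R3 = 10; w = 5; total draws C(16,6) = 8008; favorable C(3,1)*C(13,5) = 3861; P = 27/56; answer 27/56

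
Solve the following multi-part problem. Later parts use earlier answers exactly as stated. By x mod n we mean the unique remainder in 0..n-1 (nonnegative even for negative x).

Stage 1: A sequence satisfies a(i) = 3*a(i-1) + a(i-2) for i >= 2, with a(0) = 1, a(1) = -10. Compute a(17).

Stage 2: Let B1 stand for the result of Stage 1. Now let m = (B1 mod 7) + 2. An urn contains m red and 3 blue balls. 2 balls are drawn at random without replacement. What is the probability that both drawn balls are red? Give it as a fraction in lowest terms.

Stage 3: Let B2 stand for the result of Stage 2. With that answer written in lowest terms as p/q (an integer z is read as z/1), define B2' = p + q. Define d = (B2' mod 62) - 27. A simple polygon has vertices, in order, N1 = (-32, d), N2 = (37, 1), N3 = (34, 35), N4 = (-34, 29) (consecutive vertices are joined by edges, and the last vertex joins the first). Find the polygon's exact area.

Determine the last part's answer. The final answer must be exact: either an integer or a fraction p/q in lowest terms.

5043/2

Stage 1: a(2) = 3*(-10) + 1*(1) = -29; iterating: a(2)=-29, a(3)=-97, a(4)=-320, a(5)=-1057, a(6)=-3491, a(7)=-11530, a(8)=-38081, a(9)=-125773, a(10)=-415400, a(11)=-1371973, a(12)=-4531319, a(13)=-14965930, a(14)=-49429109, a(15)=-163253257, a(16)=-539188880, a(17)=-1780819897; answer -1780819897
Stage 2: B1 = -1780819897; m = 6; total draws C(9,2) = 36; favorable C(6,2) = 15; P = 5/12; answer 5/12
Stage 3: B2 = 5/12; threaded value p + q = 17; d = -10; cross terms: (-32*1 - 37*-10)=338, (37*35 - 34*1)=1261, (34*29 - -34*35)=2176, (-34*-10 - -32*29)=1268; twice the area = |5043| = 5043; area = 5043/2; answer 5043/2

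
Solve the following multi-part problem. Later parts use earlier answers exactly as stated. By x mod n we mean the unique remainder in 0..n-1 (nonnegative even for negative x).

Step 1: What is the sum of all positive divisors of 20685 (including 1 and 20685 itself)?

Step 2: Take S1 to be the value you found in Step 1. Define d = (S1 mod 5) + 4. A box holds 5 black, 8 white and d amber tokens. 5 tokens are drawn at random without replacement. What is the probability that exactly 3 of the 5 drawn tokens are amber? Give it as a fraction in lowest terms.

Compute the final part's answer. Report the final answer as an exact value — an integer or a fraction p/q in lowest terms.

Step 1: 20685 = 3 * 5 * 7 * 197; sigma = (1 + 3) * (1 + 5) * (1 + 7) * (1 + 197) = 4 * 6 * 8 * 198 = 38016; answer 38016
Step 2: S1 = 38016; d = 5; total draws C(18,5) = 8568; favorable C(5,3)*C(13,2) = 780; P = 65/714; answer 65/714

65/714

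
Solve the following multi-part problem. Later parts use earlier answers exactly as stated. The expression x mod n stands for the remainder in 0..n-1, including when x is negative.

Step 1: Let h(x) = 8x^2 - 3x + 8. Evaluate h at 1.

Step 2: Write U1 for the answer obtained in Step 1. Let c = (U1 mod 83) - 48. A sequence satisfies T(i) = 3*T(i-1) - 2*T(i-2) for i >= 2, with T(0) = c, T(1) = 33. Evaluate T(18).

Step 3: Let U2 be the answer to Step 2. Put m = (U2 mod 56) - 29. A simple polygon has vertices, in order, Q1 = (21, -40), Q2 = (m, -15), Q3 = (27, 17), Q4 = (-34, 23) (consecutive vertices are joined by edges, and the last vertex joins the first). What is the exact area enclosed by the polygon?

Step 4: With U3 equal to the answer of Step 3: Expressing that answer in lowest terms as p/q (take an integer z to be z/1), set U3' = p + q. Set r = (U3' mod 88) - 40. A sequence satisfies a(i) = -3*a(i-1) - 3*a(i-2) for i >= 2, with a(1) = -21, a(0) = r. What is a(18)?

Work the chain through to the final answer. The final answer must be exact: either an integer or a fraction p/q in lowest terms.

-590490

Step 1: 8*(1)^2 - 3*(1)^1 + 8 = (8) + (-3) + (8) = 13; answer 13
Step 2: U1 = 13; c = -35; T(2) = 3*(33) - 2*(-35) = 169; iterating: T(2)=169, T(3)=441, T(4)=985, T(5)=2073, T(6)=4249, T(7)=8601, T(8)=17305, T(9)=34713, T(10)=69529, T(11)=139161, T(12)=278425, T(13)=556953, T(14)=1114009, T(15)=2228121, T(16)=4456345, T(17)=8912793, T(18)=17825689; answer 17825689
Step 3: U2 = 17825689; m = 20; cross terms: (21*-15 - 20*-40)=485, (20*17 - 27*-15)=745, (27*23 - -34*17)=1199, (-34*-40 - 21*23)=877; twice the area = |3306| = 3306; area = 1653; answer 1653
Step 4: U3 = 1653; threaded value p + q = 1654; r = 30; a(2) = -3*(-21) - 3*(30) = -27; iterating: a(2)=-27, a(3)=144, a(4)=-351, a(5)=621, a(6)=-810, a(7)=567, a(8)=729, a(9)=-3888, a(10)=9477, a(11)=-16767, a(12)=21870, a(13)=-15309, a(14)=-19683, a(15)=104976, a(16)=-255879, a(17)=452709, a(18)=-590490; answer -590490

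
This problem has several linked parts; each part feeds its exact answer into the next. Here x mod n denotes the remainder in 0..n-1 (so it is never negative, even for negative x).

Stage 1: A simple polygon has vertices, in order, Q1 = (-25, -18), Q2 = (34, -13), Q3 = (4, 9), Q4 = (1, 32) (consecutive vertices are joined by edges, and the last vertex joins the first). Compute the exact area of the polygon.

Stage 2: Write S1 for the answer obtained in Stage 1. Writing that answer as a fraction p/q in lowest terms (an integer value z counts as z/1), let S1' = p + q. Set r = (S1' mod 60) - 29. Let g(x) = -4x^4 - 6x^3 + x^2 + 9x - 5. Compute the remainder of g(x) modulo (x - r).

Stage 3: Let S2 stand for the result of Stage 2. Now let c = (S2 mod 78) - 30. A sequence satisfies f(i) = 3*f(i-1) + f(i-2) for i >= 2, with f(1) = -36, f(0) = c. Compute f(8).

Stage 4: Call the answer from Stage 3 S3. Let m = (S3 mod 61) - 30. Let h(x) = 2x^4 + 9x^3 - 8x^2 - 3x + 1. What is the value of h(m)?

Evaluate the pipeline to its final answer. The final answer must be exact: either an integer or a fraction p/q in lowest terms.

Stage 1: cross terms: (-25*-13 - 34*-18)=937, (34*9 - 4*-13)=358, (4*32 - 1*9)=119, (1*-18 - -25*32)=782; twice the area = |2196| = 2196; area = 1098; answer 1098
Stage 2: S1 = 1098; threaded value p + q = 1099; r = -10; remainder = value at the root: -4*(-10)^4 - 6*(-10)^3 + 1*(-10)^2 + 9*(-10)^1 - 5 = (-40000) + (6000) + (100) + (-90) + (-5) = -33995; answer -33995
Stage 3: S2 = -33995; c = -17; f(2) = 3*(-36) + 1*(-17) = -125; iterating: f(2)=-125, f(3)=-411, f(4)=-1358, f(5)=-4485, f(6)=-14813, f(7)=-48924, f(8)=-161585; answer -161585
Stage 4: S3 = -161585; m = -26; 2*(-26)^4 + 9*(-26)^3 - 8*(-26)^2 - 3*(-26)^1 + 1 = (913952) + (-158184) + (-5408) + (78) + (1) = 750439; answer 750439

750439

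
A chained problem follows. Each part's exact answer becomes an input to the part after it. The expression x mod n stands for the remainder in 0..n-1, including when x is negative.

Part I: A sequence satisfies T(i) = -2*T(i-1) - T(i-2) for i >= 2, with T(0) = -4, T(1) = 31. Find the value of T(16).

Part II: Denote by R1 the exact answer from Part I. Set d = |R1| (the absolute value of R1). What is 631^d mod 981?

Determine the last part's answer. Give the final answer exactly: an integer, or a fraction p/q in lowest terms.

Part I: T(2) = -2*(31) - 1*(-4) = -58; iterating: T(2)=-58, T(3)=85, T(4)=-112, T(5)=139, T(6)=-166, T(7)=193, T(8)=-220, T(9)=247, T(10)=-274, T(11)=301, T(12)=-328, T(13)=355, T(14)=-382, T(15)=409, T(16)=-436; answer -436
Part II: R1 = -436; d = 436; squarings mod 981: 631^1=631, 631^2=856, 631^4=910, 631^8=136, 631^16=838, 631^32=829, 631^64=541, 631^128=343, 631^256=910; 631^436 = 631^4 * 631^16 * 631^32 * 631^128 * 631^256 = 910 (mod 981); answer 910

910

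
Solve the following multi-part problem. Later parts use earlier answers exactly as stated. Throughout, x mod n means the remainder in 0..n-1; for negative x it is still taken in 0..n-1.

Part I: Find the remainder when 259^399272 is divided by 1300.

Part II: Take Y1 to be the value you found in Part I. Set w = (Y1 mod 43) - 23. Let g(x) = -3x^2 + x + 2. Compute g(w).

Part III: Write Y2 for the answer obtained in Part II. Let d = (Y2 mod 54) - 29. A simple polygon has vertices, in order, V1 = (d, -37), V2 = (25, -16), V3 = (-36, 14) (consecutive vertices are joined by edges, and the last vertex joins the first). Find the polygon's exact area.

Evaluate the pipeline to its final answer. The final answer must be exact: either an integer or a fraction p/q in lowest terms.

2061/2

Part I: squarings mod 1300: 259^1=259, 259^2=781, 259^4=261, 259^8=521, 259^16=1041, 259^32=781, 259^64=261, 259^128=521, 259^256=1041, 259^512=781, 259^1024=261, 259^2048=521, 259^4096=1041, 259^8192=781, 259^16384=261, 259^32768=521, 259^65536=1041, 259^131072=781, 259^262144=261; 259^399272 = 259^8 * 259^32 * 259^128 * 259^256 * 259^512 * 259^1024 * 259^4096 * 259^131072 * 259^262144 = 781 (mod 1300); answer 781
Part II: Y1 = 781; w = -16; -3*(-16)^2 + 1*(-16)^1 + 2 = (-768) + (-16) + (2) = -782; answer -782
Part III: Y2 = -782; d = -1; cross terms: (-1*-16 - 25*-37)=941, (25*14 - -36*-16)=-226, (-36*-37 - -1*14)=1346; twice the area = |2061| = 2061; area = 2061/2; answer 2061/2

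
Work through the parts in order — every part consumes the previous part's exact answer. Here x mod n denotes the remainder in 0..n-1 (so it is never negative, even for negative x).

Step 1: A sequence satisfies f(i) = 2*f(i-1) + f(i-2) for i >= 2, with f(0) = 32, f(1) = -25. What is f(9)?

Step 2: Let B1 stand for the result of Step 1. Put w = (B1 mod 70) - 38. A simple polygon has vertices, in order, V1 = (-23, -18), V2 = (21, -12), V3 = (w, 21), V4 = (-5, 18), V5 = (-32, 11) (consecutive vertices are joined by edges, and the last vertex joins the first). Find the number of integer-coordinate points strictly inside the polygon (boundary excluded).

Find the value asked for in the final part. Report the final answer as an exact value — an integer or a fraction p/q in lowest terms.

1467

Step 1: f(2) = 2*(-25) + 1*(32) = -18; iterating: f(2)=-18, f(3)=-61, f(4)=-140, f(5)=-341, f(6)=-822, f(7)=-1985, f(8)=-4792, f(9)=-11569; answer -11569
Step 2: B1 = -11569; w = 13; cross terms: (-23*-12 - 21*-18)=654, (21*21 - 13*-12)=597, (13*18 - -5*21)=339, (-5*11 - -32*18)=521, (-32*-18 - -23*11)=829; twice the area = |2940| = 2940; area = 1470; boundary points = 2 + 1 + 3 + 1 + 1 = 8; strictly interior points = area - boundary/2 + 1 = 1467; answer 1467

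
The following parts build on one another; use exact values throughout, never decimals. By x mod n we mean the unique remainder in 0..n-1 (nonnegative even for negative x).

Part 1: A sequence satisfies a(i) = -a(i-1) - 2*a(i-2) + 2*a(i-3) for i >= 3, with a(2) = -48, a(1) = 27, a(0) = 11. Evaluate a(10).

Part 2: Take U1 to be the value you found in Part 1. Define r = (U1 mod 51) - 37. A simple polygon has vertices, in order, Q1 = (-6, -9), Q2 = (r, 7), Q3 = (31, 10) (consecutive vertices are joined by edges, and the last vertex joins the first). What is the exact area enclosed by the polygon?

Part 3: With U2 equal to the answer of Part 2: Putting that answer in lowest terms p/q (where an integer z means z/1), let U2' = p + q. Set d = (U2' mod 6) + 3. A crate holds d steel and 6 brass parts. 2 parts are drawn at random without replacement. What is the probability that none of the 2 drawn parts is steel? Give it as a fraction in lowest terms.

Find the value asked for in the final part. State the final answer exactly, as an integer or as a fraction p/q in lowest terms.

Part 1: a(3) = -1*(-48) - 2*(27) + 2*(11) = 16; iterating: a(3)=16, a(4)=134, a(5)=-262, a(6)=26, a(7)=766, a(8)=-1342, a(9)=-138, a(10)=4354; answer 4354
Part 2: U1 = 4354; r = -18; cross terms: (-6*7 - -18*-9)=-204, (-18*10 - 31*7)=-397, (31*-9 - -6*10)=-219; twice the area = |-820| = 820; area = 410; answer 410
Part 3: U2 = 410; threaded value p + q = 411; d = 6; total draws C(12,2) = 66; favorable C(6,2) = 15; P = 5/22; answer 5/22

5/22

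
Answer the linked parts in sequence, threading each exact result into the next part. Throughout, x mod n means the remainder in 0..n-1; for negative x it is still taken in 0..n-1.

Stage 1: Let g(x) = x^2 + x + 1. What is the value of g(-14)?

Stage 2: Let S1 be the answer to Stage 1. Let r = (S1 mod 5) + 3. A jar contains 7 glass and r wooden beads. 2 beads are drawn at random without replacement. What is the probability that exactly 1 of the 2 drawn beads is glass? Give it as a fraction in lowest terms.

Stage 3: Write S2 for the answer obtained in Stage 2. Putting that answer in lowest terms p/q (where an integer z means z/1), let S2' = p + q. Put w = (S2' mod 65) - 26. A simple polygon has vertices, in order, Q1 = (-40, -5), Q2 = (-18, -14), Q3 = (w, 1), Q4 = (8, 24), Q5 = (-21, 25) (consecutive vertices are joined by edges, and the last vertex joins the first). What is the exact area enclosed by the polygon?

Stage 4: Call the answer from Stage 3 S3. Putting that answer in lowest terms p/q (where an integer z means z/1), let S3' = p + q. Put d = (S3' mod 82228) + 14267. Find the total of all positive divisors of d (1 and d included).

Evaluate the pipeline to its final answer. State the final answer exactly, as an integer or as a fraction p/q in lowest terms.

24444

Stage 1: 1*(-14)^2 + 1*(-14)^1 + 1 = (196) + (-14) + (1) = 183; answer 183
Stage 2: S1 = 183; r = 6; total draws C(13,2) = 78; favorable C(7,1)*C(6,1) = 42; P = 7/13; answer 7/13
Stage 3: S2 = 7/13; threaded value p + q = 20; w = -6; cross terms: (-40*-14 - -18*-5)=470, (-18*1 - -6*-14)=-102, (-6*24 - 8*1)=-152, (8*25 - -21*24)=704, (-21*-5 - -40*25)=1105; twice the area = |2025| = 2025; area = 2025/2; answer 2025/2
Stage 4: S3 = 2025/2; threaded value p + q = 2027; d = 16294; 16294 = 2 * 8147; sigma = (1 + 2) * (1 + 8147) = 3 * 8148 = 24444; answer 24444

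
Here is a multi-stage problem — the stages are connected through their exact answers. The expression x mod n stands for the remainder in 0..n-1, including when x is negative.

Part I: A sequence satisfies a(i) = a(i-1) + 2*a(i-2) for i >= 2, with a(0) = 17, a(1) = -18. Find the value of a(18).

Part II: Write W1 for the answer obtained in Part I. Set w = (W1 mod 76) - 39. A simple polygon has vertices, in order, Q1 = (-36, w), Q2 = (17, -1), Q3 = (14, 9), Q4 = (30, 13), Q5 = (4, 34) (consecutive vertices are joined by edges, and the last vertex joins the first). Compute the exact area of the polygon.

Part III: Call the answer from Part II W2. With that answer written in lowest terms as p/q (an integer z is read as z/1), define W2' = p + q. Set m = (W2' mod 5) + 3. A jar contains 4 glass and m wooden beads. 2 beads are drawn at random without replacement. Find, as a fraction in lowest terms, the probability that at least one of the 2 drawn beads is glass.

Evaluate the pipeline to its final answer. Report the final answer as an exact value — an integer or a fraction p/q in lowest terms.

Part I: a(2) = 1*(-18) + 2*(17) = 16; iterating: a(2)=16, a(3)=-20, a(4)=12, a(5)=-28, a(6)=-4, a(7)=-60, a(8)=-68, a(9)=-188, a(10)=-324, a(11)=-700, a(12)=-1348, a(13)=-2748, a(14)=-5444, a(15)=-10940, a(16)=-21828, a(17)=-43708, a(18)=-87364; answer -87364
Part II: W1 = -87364; w = -3; cross terms: (-36*-1 - 17*-3)=87, (17*9 - 14*-1)=167, (14*13 - 30*9)=-88, (30*34 - 4*13)=968, (4*-3 - -36*34)=1212; twice the area = |2346| = 2346; area = 1173; answer 1173
Part III: W2 = 1173; threaded value p + q = 1174; m = 7; total draws C(11,2) = 55; complement C(7,2) = 21; favorable 55 - 21 = 34; P = 34/55; answer 34/55

34/55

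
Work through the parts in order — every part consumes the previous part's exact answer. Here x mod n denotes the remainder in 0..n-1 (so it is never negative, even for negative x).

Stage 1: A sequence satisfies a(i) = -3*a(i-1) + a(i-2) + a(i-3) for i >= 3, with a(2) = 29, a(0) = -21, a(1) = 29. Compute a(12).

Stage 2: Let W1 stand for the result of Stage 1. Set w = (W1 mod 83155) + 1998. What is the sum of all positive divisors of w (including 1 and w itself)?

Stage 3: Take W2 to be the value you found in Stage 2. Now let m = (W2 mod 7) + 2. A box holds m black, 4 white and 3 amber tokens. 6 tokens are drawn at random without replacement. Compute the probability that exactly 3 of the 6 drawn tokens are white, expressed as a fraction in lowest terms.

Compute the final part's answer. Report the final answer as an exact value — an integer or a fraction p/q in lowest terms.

10/21

Stage 1: a(3) = -3*(29) + 1*(29) + 1*(-21) = -79; iterating: a(3)=-79, a(4)=295, a(5)=-935, a(6)=3021, a(7)=-9703, a(8)=31195, a(9)=-100267, a(10)=322293, a(11)=-1035951, a(12)=3329879; answer 3329879
Stage 2: W1 = 3329879; w = 5677; 5677 = 7 * 811; sigma = (1 + 7) * (1 + 811) = 8 * 812 = 6496; answer 6496
Stage 3: W2 = 6496; m = 2; total draws C(9,6) = 84; favorable C(4,3)*C(5,3) = 40; P = 10/21; answer 10/21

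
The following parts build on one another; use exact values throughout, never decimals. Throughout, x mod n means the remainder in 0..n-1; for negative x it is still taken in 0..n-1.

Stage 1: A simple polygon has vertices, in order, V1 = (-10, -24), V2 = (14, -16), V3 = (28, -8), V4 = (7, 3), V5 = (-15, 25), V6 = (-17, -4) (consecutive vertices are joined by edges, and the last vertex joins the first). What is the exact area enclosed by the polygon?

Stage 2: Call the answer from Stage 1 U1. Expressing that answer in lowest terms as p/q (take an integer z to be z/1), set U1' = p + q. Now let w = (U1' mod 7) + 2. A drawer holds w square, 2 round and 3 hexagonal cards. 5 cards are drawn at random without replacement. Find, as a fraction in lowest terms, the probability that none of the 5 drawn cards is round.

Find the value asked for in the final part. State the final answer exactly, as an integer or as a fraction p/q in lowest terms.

2/9

Stage 1: cross terms: (-10*-16 - 14*-24)=496, (14*-8 - 28*-16)=336, (28*3 - 7*-8)=140, (7*25 - -15*3)=220, (-15*-4 - -17*25)=485, (-17*-24 - -10*-4)=368; twice the area = |2045| = 2045; area = 2045/2; answer 2045/2
Stage 2: U1 = 2045/2; threaded value p + q = 2047; w = 5; total draws C(10,5) = 252; favorable C(8,5) = 56; P = 2/9; answer 2/9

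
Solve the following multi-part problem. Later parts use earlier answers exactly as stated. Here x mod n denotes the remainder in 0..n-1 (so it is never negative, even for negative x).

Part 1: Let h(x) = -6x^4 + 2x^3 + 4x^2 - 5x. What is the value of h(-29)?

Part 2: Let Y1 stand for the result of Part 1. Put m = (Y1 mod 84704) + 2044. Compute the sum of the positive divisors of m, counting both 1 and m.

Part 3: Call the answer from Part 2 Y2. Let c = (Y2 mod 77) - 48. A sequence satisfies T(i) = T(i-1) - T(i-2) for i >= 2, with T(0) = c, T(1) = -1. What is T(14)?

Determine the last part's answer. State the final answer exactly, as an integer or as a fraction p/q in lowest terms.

Part 1: -6*(-29)^4 + 2*(-29)^3 + 4*(-29)^2 - 5*(-29)^1 = (-4243686) + (-48778) + (3364) + (145) = -4288955; answer -4288955
Part 2: Y1 = -4288955; m = 32993; 32993 is prime, so its only divisors are 1 and 32993; sigma = 1 + 32993 = 32994; answer 32994
Part 3: Y2 = 32994; c = -10; T(2) = 1*(-1) - 1*(-10) = 9; iterating: T(2)=9, T(3)=10, T(4)=1, T(5)=-9, T(6)=-10, T(7)=-1, T(8)=9, T(9)=10, T(10)=1, T(11)=-9, T(12)=-10, T(13)=-1, T(14)=9; answer 9

9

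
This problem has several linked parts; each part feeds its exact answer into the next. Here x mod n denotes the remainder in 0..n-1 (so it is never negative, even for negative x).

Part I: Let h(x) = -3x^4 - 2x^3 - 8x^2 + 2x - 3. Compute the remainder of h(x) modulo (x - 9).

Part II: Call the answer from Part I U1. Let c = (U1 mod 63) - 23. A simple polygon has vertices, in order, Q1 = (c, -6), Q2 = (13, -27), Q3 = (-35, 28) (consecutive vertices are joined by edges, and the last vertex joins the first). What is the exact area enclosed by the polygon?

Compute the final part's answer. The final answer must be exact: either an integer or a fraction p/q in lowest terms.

174

Part I: remainder = value at the root: -3*(9)^4 - 2*(9)^3 - 8*(9)^2 + 2*(9)^1 - 3 = (-19683) + (-1458) + (-648) + (18) + (-3) = -21774; answer -21774
Part II: U1 = -21774; c = 1; cross terms: (1*-27 - 13*-6)=51, (13*28 - -35*-27)=-581, (-35*-6 - 1*28)=182; twice the area = |-348| = 348; area = 174; answer 174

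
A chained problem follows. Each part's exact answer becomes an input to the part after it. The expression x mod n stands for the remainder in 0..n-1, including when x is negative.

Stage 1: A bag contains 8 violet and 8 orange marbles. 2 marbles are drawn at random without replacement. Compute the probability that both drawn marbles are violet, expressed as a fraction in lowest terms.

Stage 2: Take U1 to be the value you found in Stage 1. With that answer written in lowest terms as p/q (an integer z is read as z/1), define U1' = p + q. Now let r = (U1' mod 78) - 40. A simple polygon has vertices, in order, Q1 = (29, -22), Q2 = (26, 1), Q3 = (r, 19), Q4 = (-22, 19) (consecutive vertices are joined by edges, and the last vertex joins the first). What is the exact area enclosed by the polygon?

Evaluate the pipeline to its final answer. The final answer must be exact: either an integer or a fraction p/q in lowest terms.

696

Stage 1: total draws C(16,2) = 120; favorable C(8,2) = 28; P = 7/30; answer 7/30
Stage 2: U1 = 7/30; threaded value p + q = 37; r = -3; cross terms: (29*1 - 26*-22)=601, (26*19 - -3*1)=497, (-3*19 - -22*19)=361, (-22*-22 - 29*19)=-67; twice the area = |1392| = 1392; area = 696; answer 696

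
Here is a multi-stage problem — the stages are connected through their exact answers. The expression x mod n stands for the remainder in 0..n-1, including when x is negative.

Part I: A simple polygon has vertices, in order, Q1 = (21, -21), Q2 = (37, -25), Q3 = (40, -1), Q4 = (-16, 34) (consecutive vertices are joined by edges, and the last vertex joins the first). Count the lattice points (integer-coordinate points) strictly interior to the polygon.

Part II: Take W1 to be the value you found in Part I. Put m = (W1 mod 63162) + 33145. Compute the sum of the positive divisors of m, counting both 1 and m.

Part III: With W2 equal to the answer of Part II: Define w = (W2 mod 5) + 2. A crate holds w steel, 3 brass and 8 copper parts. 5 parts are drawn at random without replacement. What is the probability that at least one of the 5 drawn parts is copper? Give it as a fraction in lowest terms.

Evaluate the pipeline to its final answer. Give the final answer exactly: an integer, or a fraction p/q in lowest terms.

998/1001

Part I: cross terms: (21*-25 - 37*-21)=252, (37*-1 - 40*-25)=963, (40*34 - -16*-1)=1344, (-16*-21 - 21*34)=-378; twice the area = |2181| = 2181; area = 2181/2; boundary points = 4 + 3 + 7 + 1 = 15; strictly interior points = area - boundary/2 + 1 = 1084; answer 1084
Part II: W1 = 1084; m = 34229; 34229 = 13 * 2633; sigma = (1 + 13) * (1 + 2633) = 14 * 2634 = 36876; answer 36876
Part III: W2 = 36876; w = 3; total draws C(14,5) = 2002; complement C(6,5) = 6; favorable 2002 - 6 = 1996; P = 998/1001; answer 998/1001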